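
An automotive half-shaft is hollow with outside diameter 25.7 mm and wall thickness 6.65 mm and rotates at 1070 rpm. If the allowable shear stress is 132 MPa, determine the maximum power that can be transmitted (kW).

J = π(d_o⁴ − d_i⁴)/32 = π(0.0257⁴ − 0.0124⁴)/32 = 4.051×10^-8 m⁴.
T_max = τ_allow·J/r = 1.32×10^8 × 4.051×10^-8 / 0.0129 = 416.1 N·m.
ω = 2π·1070/60 = 112.1 rad/s, so P_max = T_max·ω = 4.662×10^4 W.

46.6 kW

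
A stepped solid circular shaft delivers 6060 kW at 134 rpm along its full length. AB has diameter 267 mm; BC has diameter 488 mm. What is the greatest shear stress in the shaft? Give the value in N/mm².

116 N/mm²

ω = 2π·134/60 = 14.03 rad/s, so T = P/ω = 6060×10³ / 14.03 = 431900 N·m.
Under the same torque, τ_max = 16T/(πd³) is largest where d is smallest — segment AB (d = 267 mm).
τ_max = 16·431900/(π·(0.267)³) = 1.156×10^8 Pa.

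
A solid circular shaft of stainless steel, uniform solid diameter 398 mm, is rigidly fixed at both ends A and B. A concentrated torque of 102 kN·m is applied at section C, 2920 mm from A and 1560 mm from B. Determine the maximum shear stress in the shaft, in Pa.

With uniform GJ and both ends fixed, compatibility θ_AC = θ_CB gives T_A·a = T_B·b, together with T_A + T_B = T₀.
T_A = T₀·b/(a+b) = 102000·1560/4480 = 35520 N·m; T_B = 66480 N·m.
τ in each portion: τ_AC = 2.87×10^6 Pa, τ_CB = 5.37×10^6 Pa; maximum is in CB.
τ_max = T_CB·r/J = 66480·0.199/2.46×10^-3 = 5.371×10^6 Pa.

5.37e6 Pa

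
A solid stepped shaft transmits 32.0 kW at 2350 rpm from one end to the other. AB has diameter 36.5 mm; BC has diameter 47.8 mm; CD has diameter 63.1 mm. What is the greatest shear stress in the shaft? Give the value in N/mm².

13.6 N/mm²

ω = 2π·2350/60 = 246.1 rad/s, so T = P/ω = 32.0×10³ / 246.1 = 130.0 N·m.
Under the same torque, τ_max = 16T/(πd³) is largest where d is smallest — segment AB (d = 36.5 mm).
τ_max = 16·130.0/(π·(0.0365)³) = 1.362×10^7 Pa.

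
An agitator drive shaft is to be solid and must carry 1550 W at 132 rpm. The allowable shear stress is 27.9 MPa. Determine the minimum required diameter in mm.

27.4 mm

ω = 2π·132/60 = 13.82 rad/s, so T = P/ω = 1550 / 13.82 = 112.1 N·m.
For a solid shaft τ_max = 16T/(πd³), so d = (16T/(π τ_allow))^(1/3) = (16·112.1/(π·2.79×10^7))^(1/3) = 0.02735 m.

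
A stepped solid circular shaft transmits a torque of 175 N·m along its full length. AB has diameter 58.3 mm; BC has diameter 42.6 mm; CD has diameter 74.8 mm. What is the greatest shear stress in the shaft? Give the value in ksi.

1.67 ksi

Under the same torque, τ_max = 16T/(πd³) is largest where d is smallest — segment BC (d = 42.6 mm).
τ_max = 16·175.0/(π·(0.0426)³) = 1.153×10^7 Pa.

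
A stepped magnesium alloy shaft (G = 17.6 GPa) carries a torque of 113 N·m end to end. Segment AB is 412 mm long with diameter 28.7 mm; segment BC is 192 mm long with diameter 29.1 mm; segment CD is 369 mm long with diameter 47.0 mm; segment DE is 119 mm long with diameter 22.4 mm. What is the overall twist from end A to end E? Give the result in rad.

0.0931 rad

J_AB = π(0.0287)⁴/32 = 6.66×10^-8 m⁴; J_BC = π(0.0291)⁴/32 = 7.04×10^-8 m⁴; J_CD = π(0.0470)⁴/32 = 4.79×10^-7 m⁴; J_DE = π(0.0224)⁴/32 = 2.47×10^-8 m⁴.
θ = (T/G)·Σ L_i/J_i = (113.0/17.6×10⁹)·(0.412/6.66×10^-8 + 0.192/7.04×10^-8 + 0.369/4.79×10^-7 + 0.119/2.47×10^-8) = 0.09308 rad.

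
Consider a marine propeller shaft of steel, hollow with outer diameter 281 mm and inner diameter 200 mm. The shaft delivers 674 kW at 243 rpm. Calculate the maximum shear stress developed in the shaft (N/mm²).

8.18 N/mm²

ω = 2π·243/60 = 25.45 rad/s, so T = P/ω = 674×10³ / 25.45 = 26490 N·m.
J = π(d_o⁴ − d_i⁴)/32 = π(0.281⁴ − 0.200⁴)/32 = 4.550×10^-4 m⁴.
τ_max = T·r/J = 26490 × 0.141 / 4.550×10^-4 = 8.178×10^6 Pa.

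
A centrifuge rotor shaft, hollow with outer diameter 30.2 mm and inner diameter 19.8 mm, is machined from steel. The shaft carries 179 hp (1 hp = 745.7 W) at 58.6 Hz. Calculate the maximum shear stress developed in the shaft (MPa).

82.2 MPa

ω = 2π·58.6 = 368.2 rad/s, so T = P/ω = 179×745.7 / 368.2 = 362.5 N·m.
J = π(d_o⁴ − d_i⁴)/32 = π(0.0302⁴ − 0.0198⁴)/32 = 6.657×10^-8 m⁴.
τ_max = T·r/J = 362.5 × 0.0151 / 6.657×10^-8 = 8.223×10^7 Pa.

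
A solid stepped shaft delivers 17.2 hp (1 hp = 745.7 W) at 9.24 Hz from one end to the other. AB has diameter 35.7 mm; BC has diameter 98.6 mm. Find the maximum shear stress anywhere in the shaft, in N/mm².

24.7 N/mm²

ω = 2π·9.24 = 58.06 rad/s, so T = P/ω = 17.2×745.7 / 58.06 = 220.9 N·m.
Under the same torque, τ_max = 16T/(πd³) is largest where d is smallest — segment AB (d = 35.7 mm).
τ_max = 16·220.9/(π·(0.0357)³) = 2.473×10^7 Pa.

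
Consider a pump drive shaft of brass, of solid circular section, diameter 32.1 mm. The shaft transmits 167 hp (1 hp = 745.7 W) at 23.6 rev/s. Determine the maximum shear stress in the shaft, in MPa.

ω = 2π·23.6 = 148.3 rad/s, so T = P/ω = 167×745.7 / 148.3 = 839.8 N·m.
J = πd⁴/32 = π(0.0321)⁴/32 = 1.042×10^-7 m⁴.
τ_max = T·r/J = 839.8 × 0.0161 / 1.042×10^-7 = 1.293×10^8 Pa.

129 MPa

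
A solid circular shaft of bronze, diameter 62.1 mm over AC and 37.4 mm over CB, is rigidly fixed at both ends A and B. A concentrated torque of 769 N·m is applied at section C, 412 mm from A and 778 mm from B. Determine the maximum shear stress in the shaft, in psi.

2220 psi

Compatibility: T_A·a/J_AC = T_B·b/J_CB with T_A + T_B = T₀.
J_AC = 1.46×10^-6 m⁴, J_CB = 1.92×10^-7 m⁴, so T_A = T₀·(J_AC/a)/((J_AC/a)+(J_CB/b)) = 718.9 N·m, T_B = 50.09 N·m.
τ in each portion: τ_AC = 1.53×10^7 Pa, τ_CB = 4.88×10^6 Pa; maximum is in AC.
τ_max = T_AC·r/J = 718.9·0.0311/1.46×10^-6 = 1.529×10^7 Pa.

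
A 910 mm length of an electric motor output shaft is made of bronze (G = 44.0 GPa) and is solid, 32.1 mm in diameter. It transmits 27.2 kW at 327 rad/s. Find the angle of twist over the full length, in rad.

0.0165 rad

ω = 327 rad/s, so T = P/ω = 27.2×10³ / 327.0 = 83.18 N·m.
J = πd⁴/32 = π(0.0321)⁴/32 = 1.042×10^-7 m⁴.
θ = T·L/(G·J) = 83.18 × 0.910 / (44.0×10⁹ × 1.042×10^-7) = 0.01650 rad.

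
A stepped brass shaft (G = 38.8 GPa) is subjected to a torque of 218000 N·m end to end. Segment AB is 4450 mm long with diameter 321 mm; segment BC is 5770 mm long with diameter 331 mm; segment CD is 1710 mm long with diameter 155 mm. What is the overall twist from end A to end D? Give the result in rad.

J_AB = π(0.321)⁴/32 = 1.04×10^-3 m⁴; J_BC = π(0.331)⁴/32 = 1.18×10^-3 m⁴; J_CD = π(0.155)⁴/32 = 5.67×10^-5 m⁴.
θ = (T/G)·Σ L_i/J_i = (218000/38.8×10⁹)·(4.45/1.04×10^-3 + 5.77/1.18×10^-3 + 1.71/5.67×10^-5) = 0.2210 rad.

0.221 rad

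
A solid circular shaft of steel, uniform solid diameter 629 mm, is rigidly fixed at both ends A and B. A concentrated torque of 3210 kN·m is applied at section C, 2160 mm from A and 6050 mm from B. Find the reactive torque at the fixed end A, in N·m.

With uniform GJ and both ends fixed, compatibility θ_AC = θ_CB gives T_A·a = T_B·b, together with T_A + T_B = T₀.
T_A = T₀·b/(a+b) = 3.210e6·6050/8210 = 2.365e6 N·m; T_B = 844500 N·m.

2.37e6 N·m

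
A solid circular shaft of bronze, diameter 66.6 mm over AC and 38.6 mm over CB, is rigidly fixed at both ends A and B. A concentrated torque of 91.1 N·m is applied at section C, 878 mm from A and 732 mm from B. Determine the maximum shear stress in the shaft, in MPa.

1.38 MPa

Compatibility: T_A·a/J_AC = T_B·b/J_CB with T_A + T_B = T₀.
J_AC = 1.93×10^-6 m⁴, J_CB = 2.18×10^-7 m⁴, so T_A = T₀·(J_AC/a)/((J_AC/a)+(J_CB/b)) = 80.24 N·m, T_B = 10.86 N·m.
τ in each portion: τ_AC = 1.38×10^6 Pa, τ_CB = 9.62×10^5 Pa; maximum is in AC.
τ_max = T_AC·r/J = 80.24·0.0333/1.93×10^-6 = 1.383×10^6 Pa.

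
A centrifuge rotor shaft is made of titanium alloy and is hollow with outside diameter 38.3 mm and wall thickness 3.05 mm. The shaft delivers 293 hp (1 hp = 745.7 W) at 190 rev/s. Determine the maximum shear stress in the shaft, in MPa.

33.2 MPa

ω = 2π·190 = 1194 rad/s, so T = P/ω = 293×745.7 / 1194 = 183.0 N·m.
J = π(d_o⁴ − d_i⁴)/32 = π(0.0383⁴ − 0.0322⁴)/32 = 1.057×10^-7 m⁴.
τ_max = T·r/J = 183.0 × 0.0191 / 1.057×10^-7 = 3.316×10^7 Pa.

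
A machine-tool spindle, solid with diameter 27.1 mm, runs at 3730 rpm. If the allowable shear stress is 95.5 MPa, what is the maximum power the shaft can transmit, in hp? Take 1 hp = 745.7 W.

J = πd⁴/32 = π(0.0271)⁴/32 = 5.295×10^-8 m⁴.
T_max = τ_allow·J/r = 9.55×10^7 × 5.295×10^-8 / 0.0136 = 373.2 N·m.
ω = 2π·3730/60 = 390.6 rad/s, so P_max = T_max·ω = 1.458×10^5 W.

195 hp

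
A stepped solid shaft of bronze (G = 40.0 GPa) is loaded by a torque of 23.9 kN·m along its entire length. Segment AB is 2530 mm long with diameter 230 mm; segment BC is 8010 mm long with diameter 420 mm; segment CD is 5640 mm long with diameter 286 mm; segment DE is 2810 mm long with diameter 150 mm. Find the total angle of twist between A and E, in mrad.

J_AB = π(0.230)⁴/32 = 2.75×10^-4 m⁴; J_BC = π(0.420)⁴/32 = 3.05×10^-3 m⁴; J_CD = π(0.286)⁴/32 = 6.57×10^-4 m⁴; J_DE = π(0.150)⁴/32 = 4.97×10^-5 m⁴.
θ = (T/G)·Σ L_i/J_i = (23900/40.0×10⁹)·(2.53/2.75×10^-4 + 8.01/3.05×10^-3 + 5.64/6.57×10^-4 + 2.81/4.97×10^-5) = 0.04598 rad.

46.0 mrad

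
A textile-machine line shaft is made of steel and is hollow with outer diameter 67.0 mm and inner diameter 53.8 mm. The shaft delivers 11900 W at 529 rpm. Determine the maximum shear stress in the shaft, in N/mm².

ω = 2π·529/60 = 55.40 rad/s, so T = P/ω = 11900 / 55.40 = 214.8 N·m.
J = π(d_o⁴ − d_i⁴)/32 = π(0.0670⁴ − 0.0538⁴)/32 = 1.156×10^-6 m⁴.
τ_max = T·r/J = 214.8 × 0.0335 / 1.156×10^-6 = 6.226×10^6 Pa.

6.23 N/mm²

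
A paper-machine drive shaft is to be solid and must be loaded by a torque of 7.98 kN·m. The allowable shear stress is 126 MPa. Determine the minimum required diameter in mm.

For a solid shaft τ_max = 16T/(πd³), so d = (16T/(π τ_allow))^(1/3) = (16·7980/(π·1.26×10^8))^(1/3) = 0.06858 m.

68.6 mm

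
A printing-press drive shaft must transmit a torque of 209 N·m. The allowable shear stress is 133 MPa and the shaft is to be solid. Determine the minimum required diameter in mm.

20.0 mm

For a solid shaft τ_max = 16T/(πd³), so d = (16T/(π τ_allow))^(1/3) = (16·209.0/(π·1.33×10^8))^(1/3) = 0.02000 m.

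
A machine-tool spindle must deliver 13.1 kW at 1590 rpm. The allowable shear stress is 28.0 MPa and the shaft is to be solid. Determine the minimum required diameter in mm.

24.3 mm

ω = 2π·1590/60 = 166.5 rad/s, so T = P/ω = 13.1×10³ / 166.5 = 78.68 N·m.
For a solid shaft τ_max = 16T/(πd³), so d = (16T/(π τ_allow))^(1/3) = (16·78.68/(π·2.80×10^7))^(1/3) = 0.02428 m.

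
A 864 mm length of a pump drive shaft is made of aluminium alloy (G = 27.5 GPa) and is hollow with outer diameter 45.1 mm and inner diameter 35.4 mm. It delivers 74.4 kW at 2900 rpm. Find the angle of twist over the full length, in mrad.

ω = 2π·2900/60 = 303.7 rad/s, so T = P/ω = 74.4×10³ / 303.7 = 245.0 N·m.
J = π(d_o⁴ − d_i⁴)/32 = π(0.0451⁴ − 0.0354⁴)/32 = 2.520×10^-7 m⁴.
θ = T·L/(G·J) = 245.0 × 0.864 / (27.5×10⁹ × 2.520×10^-7) = 0.03054 rad.

30.5 mrad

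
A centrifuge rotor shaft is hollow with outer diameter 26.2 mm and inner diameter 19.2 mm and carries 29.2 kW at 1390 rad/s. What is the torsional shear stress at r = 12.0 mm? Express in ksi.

ω = 1390 rad/s, so T = P/ω = 29.2×10³ / 1390 = 21.01 N·m.
J = π(d_o⁴ − d_i⁴)/32 = π(0.0262⁴ − 0.0192⁴)/32 = 3.292×10^-8 m⁴.
Shear stress varies linearly with radius: τ = T·r/J = 21.01 × 0.0120 / 3.292×10^-8 = 7.658×10^6 Pa.

1.11 ksi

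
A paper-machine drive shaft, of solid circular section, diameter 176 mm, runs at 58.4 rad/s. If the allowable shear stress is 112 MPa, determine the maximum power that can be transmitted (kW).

7000 kW

J = πd⁴/32 = π(0.176)⁴/32 = 9.420×10^-5 m⁴.
T_max = τ_allow·J/r = 1.12×10^8 × 9.420×10^-5 / 0.0880 = 119900 N·m.
ω = 58.4 rad/s, so P_max = T_max·ω = 7.002×10^6 W.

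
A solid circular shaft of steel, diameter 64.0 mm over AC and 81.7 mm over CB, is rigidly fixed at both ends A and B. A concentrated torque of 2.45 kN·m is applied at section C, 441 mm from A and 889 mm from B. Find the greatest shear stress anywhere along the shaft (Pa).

2.05e7 Pa

Compatibility: T_A·a/J_AC = T_B·b/J_CB with T_A + T_B = T₀.
J_AC = 1.65×10^-6 m⁴, J_CB = 4.37×10^-6 m⁴, so T_A = T₀·(J_AC/a)/((J_AC/a)+(J_CB/b)) = 1057 N·m, T_B = 1393 N·m.
τ in each portion: τ_AC = 2.05×10^7 Pa, τ_CB = 1.30×10^7 Pa; maximum is in AC.
τ_max = T_AC·r/J = 1057·0.0320/1.65×10^-6 = 2.054×10^7 Pa.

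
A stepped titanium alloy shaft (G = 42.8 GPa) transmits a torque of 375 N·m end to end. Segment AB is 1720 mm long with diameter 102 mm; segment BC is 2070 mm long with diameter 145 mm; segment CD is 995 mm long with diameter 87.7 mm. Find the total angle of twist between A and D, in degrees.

0.191°

J_AB = π(0.102)⁴/32 = 1.06×10^-5 m⁴; J_BC = π(0.145)⁴/32 = 4.34×10^-5 m⁴; J_CD = π(0.0877)⁴/32 = 5.81×10^-6 m⁴.
θ = (T/G)·Σ L_i/J_i = (375.0/42.8×10⁹)·(1.72/1.06×10^-5 + 2.07/4.34×10^-5 + 0.995/5.81×10^-6) = 3.337×10^-3 rad.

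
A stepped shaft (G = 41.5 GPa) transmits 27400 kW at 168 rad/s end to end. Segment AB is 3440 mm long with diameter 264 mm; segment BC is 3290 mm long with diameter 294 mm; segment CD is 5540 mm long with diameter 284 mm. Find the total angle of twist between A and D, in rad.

0.0801 rad

ω = 168 rad/s, so T = P/ω = 27400×10³ / 168.0 = 163100 N·m.
J_AB = π(0.264)⁴/32 = 4.77×10^-4 m⁴; J_BC = π(0.294)⁴/32 = 7.33×10^-4 m⁴; J_CD = π(0.284)⁴/32 = 6.39×10^-4 m⁴.
θ = (T/G)·Σ L_i/J_i = (163100/41.5×10⁹)·(3.44/4.77×10^-4 + 3.29/7.33×10^-4 + 5.54/6.39×10^-4) = 0.08007 rad.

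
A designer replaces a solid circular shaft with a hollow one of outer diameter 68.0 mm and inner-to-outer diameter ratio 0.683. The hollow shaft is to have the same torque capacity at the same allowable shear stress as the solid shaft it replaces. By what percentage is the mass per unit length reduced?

37.2 %

Equal τ_max and T ⇒ the solid shaft needs d_s³ = d_o³(1−k⁴), so d_s = 68.0·(1−0.683⁴)^(1/3) = 62.66 mm.
Area ratio A_h/A_s = d_o²(1−k²)/d_s² = (1−k²)/(1−k⁴)^(2/3) = 0.6283.
Mass saving = 1 − 0.6283 = 37.2 %.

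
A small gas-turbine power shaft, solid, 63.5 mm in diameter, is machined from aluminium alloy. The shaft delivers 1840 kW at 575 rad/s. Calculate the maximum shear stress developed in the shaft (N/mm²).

63.7 N/mm²

ω = 575 rad/s, so T = P/ω = 1840×10³ / 575.0 = 3200 N·m.
J = πd⁴/32 = π(0.0635)⁴/32 = 1.596×10^-6 m⁴.
τ_max = T·r/J = 3200 × 0.0318 / 1.596×10^-6 = 6.365×10^7 Pa.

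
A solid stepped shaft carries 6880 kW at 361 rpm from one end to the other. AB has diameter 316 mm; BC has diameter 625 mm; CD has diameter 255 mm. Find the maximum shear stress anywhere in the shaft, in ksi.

ω = 2π·361/60 = 37.80 rad/s, so T = P/ω = 6880×10³ / 37.80 = 182000 N·m.
Under the same torque, τ_max = 16T/(πd³) is largest where d is smallest — segment CD (d = 255 mm).
τ_max = 16·182000/(π·(0.255)³) = 5.590×10^7 Pa.

8.11 ksi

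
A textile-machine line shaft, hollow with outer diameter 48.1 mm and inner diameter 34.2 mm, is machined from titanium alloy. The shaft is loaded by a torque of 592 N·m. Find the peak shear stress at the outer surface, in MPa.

J = π(d_o⁴ − d_i⁴)/32 = π(0.0481⁴ − 0.0342⁴)/32 = 3.912×10^-7 m⁴.
τ_max = T·r/J = 592.0 × 0.0241 / 3.912×10^-7 = 3.639×10^7 Pa.

36.4 MPa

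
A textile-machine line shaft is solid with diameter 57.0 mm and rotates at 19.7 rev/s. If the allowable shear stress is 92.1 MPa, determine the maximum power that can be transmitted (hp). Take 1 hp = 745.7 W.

556 hp

J = πd⁴/32 = π(0.0570)⁴/32 = 1.036×10^-6 m⁴.
T_max = τ_allow·J/r = 9.21×10^7 × 1.036×10^-6 / 0.0285 = 3349 N·m.
ω = 2π·19.7 = 123.8 rad/s, so P_max = T_max·ω = 4.145×10^5 W.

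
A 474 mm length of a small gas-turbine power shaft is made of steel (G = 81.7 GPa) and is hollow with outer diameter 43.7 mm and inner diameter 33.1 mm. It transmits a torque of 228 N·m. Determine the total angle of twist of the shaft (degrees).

0.316°

J = π(d_o⁴ − d_i⁴)/32 = π(0.0437⁴ − 0.0331⁴)/32 = 2.402×10^-7 m⁴.
θ = T·L/(G·J) = 228.0 × 0.474 / (81.7×10⁹ × 2.402×10^-7) = 5.507×10^-3 rad.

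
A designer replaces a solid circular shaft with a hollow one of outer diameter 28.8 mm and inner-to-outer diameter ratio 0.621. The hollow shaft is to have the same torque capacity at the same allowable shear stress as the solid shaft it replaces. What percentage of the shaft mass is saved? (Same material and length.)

31.6 %

Equal τ_max and T ⇒ the solid shaft needs d_s³ = d_o³(1−k⁴), so d_s = 28.8·(1−0.621⁴)^(1/3) = 27.30 mm.
Area ratio A_h/A_s = d_o²(1−k²)/d_s² = (1−k²)/(1−k⁴)^(2/3) = 0.6840.
Mass saving = 1 − 0.6840 = 31.6 %.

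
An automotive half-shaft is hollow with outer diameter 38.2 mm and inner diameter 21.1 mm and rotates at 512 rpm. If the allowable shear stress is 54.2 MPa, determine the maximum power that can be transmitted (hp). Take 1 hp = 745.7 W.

J = π(d_o⁴ − d_i⁴)/32 = π(0.0382⁴ − 0.0211⁴)/32 = 1.896×10^-7 m⁴.
T_max = τ_allow·J/r = 5.42×10^7 × 1.896×10^-7 / 0.0191 = 538.0 N·m.
ω = 2π·512/60 = 53.62 rad/s, so P_max = T_max·ω = 2.885×10^4 W.

38.7 hp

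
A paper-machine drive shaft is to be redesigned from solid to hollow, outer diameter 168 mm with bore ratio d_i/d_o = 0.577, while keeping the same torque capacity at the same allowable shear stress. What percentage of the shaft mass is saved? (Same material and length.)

Equal τ_max and T ⇒ the solid shaft needs d_s³ = d_o³(1−k⁴), so d_s = 168·(1−0.577⁴)^(1/3) = 161.5 mm.
Area ratio A_h/A_s = d_o²(1−k²)/d_s² = (1−k²)/(1−k⁴)^(2/3) = 0.7214.
Mass saving = 1 − 0.7214 = 27.9 %.

27.9 %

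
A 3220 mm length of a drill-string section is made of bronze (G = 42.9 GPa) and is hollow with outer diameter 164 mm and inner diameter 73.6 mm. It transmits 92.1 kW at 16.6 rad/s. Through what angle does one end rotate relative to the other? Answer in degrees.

0.350°

ω = 16.6 rad/s, so T = P/ω = 92.1×10³ / 16.60 = 5548 N·m.
J = π(d_o⁴ − d_i⁴)/32 = π(0.164⁴ − 0.0736⁴)/32 = 6.814×10^-5 m⁴.
θ = T·L/(G·J) = 5548 × 3.22 / (42.9×10⁹ × 6.814×10^-5) = 6.112×10^-3 rad.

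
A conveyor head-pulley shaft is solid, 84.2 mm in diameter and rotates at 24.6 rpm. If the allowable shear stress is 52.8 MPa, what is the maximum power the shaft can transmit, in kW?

15.9 kW

J = πd⁴/32 = π(0.0842)⁴/32 = 4.935×10^-6 m⁴.
T_max = τ_allow·J/r = 5.28×10^7 × 4.935×10^-6 / 0.0421 = 6189 N·m.
ω = 2π·24.6/60 = 2.576 rad/s, so P_max = T_max·ω = 1.594×10^4 W.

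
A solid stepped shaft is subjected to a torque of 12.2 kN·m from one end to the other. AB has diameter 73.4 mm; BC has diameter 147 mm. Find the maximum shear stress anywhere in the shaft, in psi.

22800 psi

Under the same torque, τ_max = 16T/(πd³) is largest where d is smallest — segment AB (d = 73.4 mm).
τ_max = 16·12200/(π·(0.0734)³) = 1.571×10^8 Pa.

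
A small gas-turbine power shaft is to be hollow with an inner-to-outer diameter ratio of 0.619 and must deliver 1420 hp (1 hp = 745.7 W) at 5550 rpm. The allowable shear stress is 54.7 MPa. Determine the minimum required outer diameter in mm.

ω = 2π·5550/60 = 581.2 rad/s, so T = P/ω = 1420×745.7 / 581.2 = 1822 N·m.
For a hollow shaft with d_i/d_o = 0.619: τ_max = 16T/(π d_o³ (1−k⁴)), so d_o = [16T/(π τ_allow (1−k⁴))]^(1/3) = [16·1822/(π·5.47×10^7·0.8532)]^(1/3) = 0.05837 m.

58.4 mm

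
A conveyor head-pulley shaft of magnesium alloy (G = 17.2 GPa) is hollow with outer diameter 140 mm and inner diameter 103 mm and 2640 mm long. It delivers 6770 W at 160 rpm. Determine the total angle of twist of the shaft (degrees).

0.133°

ω = 2π·160/60 = 16.76 rad/s, so T = P/ω = 6770 / 16.76 = 404.1 N·m.
J = π(d_o⁴ − d_i⁴)/32 = π(0.140⁴ − 0.103⁴)/32 = 2.667×10^-5 m⁴.
θ = T·L/(G·J) = 404.1 × 2.64 / (17.2×10⁹ × 2.667×10^-5) = 2.326×10^-3 rad.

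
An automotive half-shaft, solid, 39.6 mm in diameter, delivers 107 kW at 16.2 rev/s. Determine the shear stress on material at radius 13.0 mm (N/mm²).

56.6 N/mm²

ω = 2π·16.2 = 101.8 rad/s, so T = P/ω = 107×10³ / 101.8 = 1051 N·m.
J = πd⁴/32 = π(0.0396)⁴/32 = 2.414×10^-7 m⁴.
Shear stress varies linearly with radius: τ = T·r/J = 1051 × 0.0130 / 2.414×10^-7 = 5.660×10^7 Pa.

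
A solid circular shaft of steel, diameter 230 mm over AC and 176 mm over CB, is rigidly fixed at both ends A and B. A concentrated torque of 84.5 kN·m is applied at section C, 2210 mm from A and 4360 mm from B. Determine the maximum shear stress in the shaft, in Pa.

Compatibility: T_A·a/J_AC = T_B·b/J_CB with T_A + T_B = T₀.
J_AC = 2.75×10^-4 m⁴, J_CB = 9.42×10^-5 m⁴, so T_A = T₀·(J_AC/a)/((J_AC/a)+(J_CB/b)) = 71990 N·m, T_B = 12510 N·m.
τ in each portion: τ_AC = 3.01×10^7 Pa, τ_CB = 1.17×10^7 Pa; maximum is in AC.
τ_max = T_AC·r/J = 71990·0.115/2.75×10^-4 = 3.013×10^7 Pa.

3.01e7 Pa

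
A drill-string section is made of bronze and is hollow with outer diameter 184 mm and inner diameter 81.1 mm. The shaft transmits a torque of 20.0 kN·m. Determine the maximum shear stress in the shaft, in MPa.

J = π(d_o⁴ − d_i⁴)/32 = π(0.184⁴ − 0.0811⁴)/32 = 1.083×10^-4 m⁴.
τ_max = T·r/J = 20000 × 0.0920 / 1.083×10^-4 = 1.699×10^7 Pa.

17.0 MPa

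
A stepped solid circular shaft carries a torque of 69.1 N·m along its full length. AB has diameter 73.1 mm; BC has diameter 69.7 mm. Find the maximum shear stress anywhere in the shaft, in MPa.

Under the same torque, τ_max = 16T/(πd³) is largest where d is smallest — segment BC (d = 69.7 mm).
τ_max = 16·69.10/(π·(0.0697)³) = 1.039×10^6 Pa.

1.04 MPa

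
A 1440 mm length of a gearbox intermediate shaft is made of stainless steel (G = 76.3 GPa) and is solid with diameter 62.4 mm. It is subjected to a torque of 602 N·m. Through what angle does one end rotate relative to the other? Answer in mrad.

J = πd⁴/32 = π(0.0624)⁴/32 = 1.488×10^-6 m⁴.
θ = T·L/(G·J) = 602.0 × 1.44 / (76.3×10⁹ × 1.488×10^-6) = 7.633×10^-3 rad.

7.63 mrad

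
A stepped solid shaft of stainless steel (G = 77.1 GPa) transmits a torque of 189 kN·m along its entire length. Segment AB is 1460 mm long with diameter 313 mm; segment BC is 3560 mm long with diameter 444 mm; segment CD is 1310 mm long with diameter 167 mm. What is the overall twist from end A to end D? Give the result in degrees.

J_AB = π(0.313)⁴/32 = 9.42×10^-4 m⁴; J_BC = π(0.444)⁴/32 = 3.82×10^-3 m⁴; J_CD = π(0.167)⁴/32 = 7.64×10^-5 m⁴.
θ = (T/G)·Σ L_i/J_i = (189000/77.1×10⁹)·(1.46/9.42×10^-4 + 3.56/3.82×10^-3 + 1.31/7.64×10^-5) = 0.04814 rad.

2.76°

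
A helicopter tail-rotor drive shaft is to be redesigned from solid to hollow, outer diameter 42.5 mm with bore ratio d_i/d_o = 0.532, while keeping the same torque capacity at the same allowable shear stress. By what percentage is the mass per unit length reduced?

Equal τ_max and T ⇒ the solid shaft needs d_s³ = d_o³(1−k⁴), so d_s = 42.5·(1−0.532⁴)^(1/3) = 41.33 mm.
Area ratio A_h/A_s = d_o²(1−k²)/d_s² = (1−k²)/(1−k⁴)^(2/3) = 0.7580.
Mass saving = 1 − 0.7580 = 24.2 %.

24.2 %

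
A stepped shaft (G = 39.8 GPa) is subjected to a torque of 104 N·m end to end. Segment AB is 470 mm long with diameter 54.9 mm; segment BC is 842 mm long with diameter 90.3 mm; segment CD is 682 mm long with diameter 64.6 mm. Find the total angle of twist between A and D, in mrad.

2.76 mrad

J_AB = π(0.0549)⁴/32 = 8.92×10^-7 m⁴; J_BC = π(0.0903)⁴/32 = 6.53×10^-6 m⁴; J_CD = π(0.0646)⁴/32 = 1.71×10^-6 m⁴.
θ = (T/G)·Σ L_i/J_i = (104.0/39.8×10⁹)·(0.470/8.92×10^-7 + 0.842/6.53×10^-6 + 0.682/1.71×10^-6) = 2.756×10^-3 rad.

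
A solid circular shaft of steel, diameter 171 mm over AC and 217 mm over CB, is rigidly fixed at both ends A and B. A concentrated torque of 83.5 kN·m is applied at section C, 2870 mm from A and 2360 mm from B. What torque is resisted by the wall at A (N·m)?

Compatibility: T_A·a/J_AC = T_B·b/J_CB with T_A + T_B = T₀.
J_AC = 8.39×10^-5 m⁴, J_CB = 2.18×10^-4 m⁴, so T_A = T₀·(J_AC/a)/((J_AC/a)+(J_CB/b)) = 20100 N·m, T_B = 63400 N·m.

20100 N·m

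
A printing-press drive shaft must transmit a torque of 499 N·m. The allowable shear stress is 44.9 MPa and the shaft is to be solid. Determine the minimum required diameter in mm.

38.4 mm

For a solid shaft τ_max = 16T/(πd³), so d = (16T/(π τ_allow))^(1/3) = (16·499.0/(π·4.49×10^7))^(1/3) = 0.03840 m.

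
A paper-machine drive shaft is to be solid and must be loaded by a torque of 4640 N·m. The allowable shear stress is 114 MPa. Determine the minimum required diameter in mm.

59.2 mm

For a solid shaft τ_max = 16T/(πd³), so d = (16T/(π τ_allow))^(1/3) = (16·4640/(π·1.14×10^8))^(1/3) = 0.05918 m.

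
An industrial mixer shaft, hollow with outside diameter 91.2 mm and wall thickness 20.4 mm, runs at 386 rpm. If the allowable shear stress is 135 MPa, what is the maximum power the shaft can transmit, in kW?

737 kW

J = π(d_o⁴ − d_i⁴)/32 = π(0.0912⁴ − 0.0504⁴)/32 = 6.158×10^-6 m⁴.
T_max = τ_allow·J/r = 1.35×10^8 × 6.158×10^-6 / 0.0456 = 18230 N·m.
ω = 2π·386/60 = 40.42 rad/s, so P_max = T_max·ω = 7.370×10^5 W.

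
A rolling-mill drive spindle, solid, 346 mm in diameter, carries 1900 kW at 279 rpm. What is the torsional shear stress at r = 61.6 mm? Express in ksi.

ω = 2π·279/60 = 29.22 rad/s, so T = P/ω = 1900×10³ / 29.22 = 65030 N·m.
J = πd⁴/32 = π(0.346)⁴/32 = 1.407×10^-3 m⁴.
Shear stress varies linearly with radius: τ = T·r/J = 65030 × 0.0616 / 1.407×10^-3 = 2.847×10^6 Pa.

0.413 ksi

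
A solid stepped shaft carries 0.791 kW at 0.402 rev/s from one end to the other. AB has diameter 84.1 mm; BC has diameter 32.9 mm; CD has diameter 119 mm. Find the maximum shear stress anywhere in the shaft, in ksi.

ω = 2π·0.402 = 2.526 rad/s, so T = P/ω = 0.791×10³ / 2.526 = 313.2 N·m.
Under the same torque, τ_max = 16T/(πd³) is largest where d is smallest — segment BC (d = 32.9 mm).
τ_max = 16·313.2/(π·(0.0329)³) = 4.479×10^7 Pa.

6.50 ksi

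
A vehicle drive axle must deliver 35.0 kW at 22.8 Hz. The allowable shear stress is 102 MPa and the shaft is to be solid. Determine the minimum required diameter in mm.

ω = 2π·22.8 = 143.3 rad/s, so T = P/ω = 35.0×10³ / 143.3 = 244.3 N·m.
For a solid shaft τ_max = 16T/(πd³), so d = (16T/(π τ_allow))^(1/3) = (16·244.3/(π·1.02×10^8))^(1/3) = 0.02302 m.

23.0 mm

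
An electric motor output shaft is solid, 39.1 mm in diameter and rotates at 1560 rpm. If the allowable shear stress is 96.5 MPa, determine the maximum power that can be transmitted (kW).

185 kW

J = πd⁴/32 = π(0.0391)⁴/32 = 2.295×10^-7 m⁴.
T_max = τ_allow·J/r = 9.65×10^7 × 2.295×10^-7 / 0.0196 = 1133 N·m.
ω = 2π·1560/60 = 163.4 rad/s, so P_max = T_max·ω = 1.850×10^5 W.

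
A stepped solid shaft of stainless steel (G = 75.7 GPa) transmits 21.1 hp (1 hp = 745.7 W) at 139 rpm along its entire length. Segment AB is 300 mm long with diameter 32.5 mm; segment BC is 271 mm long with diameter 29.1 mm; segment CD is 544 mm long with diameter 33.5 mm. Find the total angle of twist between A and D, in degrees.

ω = 2π·139/60 = 14.56 rad/s, so T = P/ω = 21.1×745.7 / 14.56 = 1081 N·m.
J_AB = π(0.0325)⁴/32 = 1.10×10^-7 m⁴; J_BC = π(0.0291)⁴/32 = 7.04×10^-8 m⁴; J_CD = π(0.0335)⁴/32 = 1.24×10^-7 m⁴.
θ = (T/G)·Σ L_i/J_i = (1081/75.7×10⁹)·(0.300/1.10×10^-7 + 0.271/7.04×10^-8 + 0.544/1.24×10^-7) = 0.1569 rad.

8.99°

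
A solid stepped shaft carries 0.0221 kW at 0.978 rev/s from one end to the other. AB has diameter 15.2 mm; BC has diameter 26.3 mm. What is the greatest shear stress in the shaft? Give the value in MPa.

5.22 MPa

ω = 2π·0.978 = 6.145 rad/s, so T = P/ω = 0.0221×10³ / 6.145 = 3.596 N·m.
Under the same torque, τ_max = 16T/(πd³) is largest where d is smallest — segment AB (d = 15.2 mm).
τ_max = 16·3.596/(π·(0.0152)³) = 5.216×10^6 Pa.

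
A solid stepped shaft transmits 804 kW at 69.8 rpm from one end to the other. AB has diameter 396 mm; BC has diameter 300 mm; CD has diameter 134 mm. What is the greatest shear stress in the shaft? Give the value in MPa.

233 MPa

ω = 2π·69.8/60 = 7.309 rad/s, so T = P/ω = 804×10³ / 7.309 = 110000 N·m.
Under the same torque, τ_max = 16T/(πd³) is largest where d is smallest — segment CD (d = 134 mm).
τ_max = 16·110000/(π·(0.134)³) = 2.328×10^8 Pa.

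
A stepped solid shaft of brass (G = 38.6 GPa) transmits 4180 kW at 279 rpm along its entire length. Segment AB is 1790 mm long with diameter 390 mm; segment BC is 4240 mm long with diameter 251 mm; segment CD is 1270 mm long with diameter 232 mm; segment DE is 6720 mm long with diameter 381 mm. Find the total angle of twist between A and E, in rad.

ω = 2π·279/60 = 29.22 rad/s, so T = P/ω = 4180×10³ / 29.22 = 143100 N·m.
J_AB = π(0.390)⁴/32 = 2.27×10^-3 m⁴; J_BC = π(0.251)⁴/32 = 3.90×10^-4 m⁴; J_CD = π(0.232)⁴/32 = 2.84×10^-4 m⁴; J_DE = π(0.381)⁴/32 = 2.07×10^-3 m⁴.
θ = (T/G)·Σ L_i/J_i = (143100/38.6×10⁹)·(1.79/2.27×10^-3 + 4.24/3.90×10^-4 + 1.27/2.84×10^-4 + 6.72/2.07×10^-3) = 0.07184 rad.

0.0718 rad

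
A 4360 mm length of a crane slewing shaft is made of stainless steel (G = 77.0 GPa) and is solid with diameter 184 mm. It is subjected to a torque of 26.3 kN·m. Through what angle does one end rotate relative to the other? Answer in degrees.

J = πd⁴/32 = π(0.184)⁴/32 = 1.125×10^-4 m⁴.
θ = T·L/(G·J) = 26300 × 4.36 / (77.0×10⁹ × 1.125×10^-4) = 0.01323 rad.

0.758°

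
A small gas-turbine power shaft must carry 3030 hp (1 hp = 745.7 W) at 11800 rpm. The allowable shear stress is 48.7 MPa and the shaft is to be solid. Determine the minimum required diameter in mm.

ω = 2π·11800/60 = 1236 rad/s, so T = P/ω = 3030×745.7 / 1236 = 1829 N·m.
For a solid shaft τ_max = 16T/(πd³), so d = (16T/(π τ_allow))^(1/3) = (16·1829/(π·4.87×10^7))^(1/3) = 0.05761 m.

57.6 mm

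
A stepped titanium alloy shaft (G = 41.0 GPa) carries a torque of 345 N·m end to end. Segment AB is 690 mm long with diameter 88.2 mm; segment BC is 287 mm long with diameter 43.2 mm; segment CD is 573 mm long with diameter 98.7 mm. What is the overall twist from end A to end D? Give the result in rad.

J_AB = π(0.0882)⁴/32 = 5.94×10^-6 m⁴; J_BC = π(0.0432)⁴/32 = 3.42×10^-7 m⁴; J_CD = π(0.0987)⁴/32 = 9.32×10^-6 m⁴.
θ = (T/G)·Σ L_i/J_i = (345.0/41.0×10⁹)·(0.690/5.94×10^-6 + 0.287/3.42×10^-7 + 0.573/9.32×10^-6) = 8.558×10^-3 rad.

0.00856 rad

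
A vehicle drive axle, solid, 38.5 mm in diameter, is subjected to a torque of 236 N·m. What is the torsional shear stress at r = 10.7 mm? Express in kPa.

11700 kPa

J = πd⁴/32 = π(0.0385)⁴/32 = 2.157×10^-7 m⁴.
Shear stress varies linearly with radius: τ = T·r/J = 236.0 × 0.0107 / 2.157×10^-7 = 1.171×10^7 Pa.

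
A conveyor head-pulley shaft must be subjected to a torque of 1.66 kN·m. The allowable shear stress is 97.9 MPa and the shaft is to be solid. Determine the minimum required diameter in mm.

For a solid shaft τ_max = 16T/(πd³), so d = (16T/(π τ_allow))^(1/3) = (16·1660/(π·9.79×10^7))^(1/3) = 0.04420 m.

44.2 mm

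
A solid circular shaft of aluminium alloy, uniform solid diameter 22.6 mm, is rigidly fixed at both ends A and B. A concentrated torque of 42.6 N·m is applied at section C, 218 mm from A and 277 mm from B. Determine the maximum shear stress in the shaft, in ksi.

1.53 ksi

With uniform GJ and both ends fixed, compatibility θ_AC = θ_CB gives T_A·a = T_B·b, together with T_A + T_B = T₀.
T_A = T₀·b/(a+b) = 42.60·277/495.0 = 23.84 N·m; T_B = 18.76 N·m.
τ in each portion: τ_AC = 1.05×10^7 Pa, τ_CB = 8.28×10^6 Pa; maximum is in AC.
τ_max = T_AC·r/J = 23.84·0.0113/2.56×10^-8 = 1.052×10^7 Pa.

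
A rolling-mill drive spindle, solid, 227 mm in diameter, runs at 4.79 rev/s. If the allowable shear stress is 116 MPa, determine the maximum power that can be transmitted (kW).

J = πd⁴/32 = π(0.227)⁴/32 = 2.607×10^-4 m⁴.
T_max = τ_allow·J/r = 1.16×10^8 × 2.607×10^-4 / 0.114 = 266400 N·m.
ω = 2π·4.79 = 30.10 rad/s, so P_max = T_max·ω = 8.018×10^6 W.

8020 kW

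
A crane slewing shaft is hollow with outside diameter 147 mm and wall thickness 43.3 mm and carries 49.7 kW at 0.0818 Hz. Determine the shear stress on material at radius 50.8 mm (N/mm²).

ω = 2π·0.0818 = 0.5140 rad/s, so T = P/ω = 49.7×10³ / 0.5140 = 96700 N·m.
J = π(d_o⁴ − d_i⁴)/32 = π(0.147⁴ − 0.0604⁴)/32 = 4.454×10^-5 m⁴.
Shear stress varies linearly with radius: τ = T·r/J = 96700 × 0.0508 / 4.454×10^-5 = 1.103×10^8 Pa.

110 N/mm²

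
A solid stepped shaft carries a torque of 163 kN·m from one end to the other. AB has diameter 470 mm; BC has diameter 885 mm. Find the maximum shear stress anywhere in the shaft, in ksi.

Under the same torque, τ_max = 16T/(πd³) is largest where d is smallest — segment AB (d = 470 mm).
τ_max = 16·163000/(π·(0.470)³) = 7.996×10^6 Pa.

1.16 ksi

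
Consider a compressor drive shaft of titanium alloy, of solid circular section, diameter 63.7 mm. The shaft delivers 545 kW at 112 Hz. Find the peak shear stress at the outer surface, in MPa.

ω = 2π·112 = 703.7 rad/s, so T = P/ω = 545×10³ / 703.7 = 774.5 N·m.
J = πd⁴/32 = π(0.0637)⁴/32 = 1.616×10^-6 m⁴.
τ_max = T·r/J = 774.5 × 0.0319 / 1.616×10^-6 = 1.526×10^7 Pa.

15.3 MPa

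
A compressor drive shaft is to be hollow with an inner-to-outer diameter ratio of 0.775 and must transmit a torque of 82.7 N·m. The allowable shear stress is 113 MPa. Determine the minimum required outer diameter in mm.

For a hollow shaft with d_i/d_o = 0.775: τ_max = 16T/(π d_o³ (1−k⁴)), so d_o = [16T/(π τ_allow (1−k⁴))]^(1/3) = [16·82.70/(π·1.13×10^8·0.6392)]^(1/3) = 0.01800 m.

18.0 mm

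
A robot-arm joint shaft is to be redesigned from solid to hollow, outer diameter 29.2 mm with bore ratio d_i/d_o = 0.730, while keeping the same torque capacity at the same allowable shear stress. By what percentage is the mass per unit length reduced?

41.6 %

Equal τ_max and T ⇒ the solid shaft needs d_s³ = d_o³(1−k⁴), so d_s = 29.2·(1−0.730⁴)^(1/3) = 26.12 mm.
Area ratio A_h/A_s = d_o²(1−k²)/d_s² = (1−k²)/(1−k⁴)^(2/3) = 0.5836.
Mass saving = 1 − 0.5836 = 41.6 %.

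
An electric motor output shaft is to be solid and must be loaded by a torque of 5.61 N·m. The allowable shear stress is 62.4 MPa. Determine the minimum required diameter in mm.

For a solid shaft τ_max = 16T/(πd³), so d = (16T/(π τ_allow))^(1/3) = (16·5.610/(π·6.24×10^7))^(1/3) = 0.007708 m.

7.71 mm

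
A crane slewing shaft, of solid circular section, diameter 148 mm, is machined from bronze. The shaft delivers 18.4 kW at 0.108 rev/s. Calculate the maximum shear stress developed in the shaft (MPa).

42.6 MPa

ω = 2π·0.108 = 0.6786 rad/s, so T = P/ω = 18.4×10³ / 0.6786 = 27120 N·m.
J = πd⁴/32 = π(0.148)⁴/32 = 4.710×10^-5 m⁴.
τ_max = T·r/J = 27120 × 0.0740 / 4.710×10^-5 = 4.260×10^7 Pa.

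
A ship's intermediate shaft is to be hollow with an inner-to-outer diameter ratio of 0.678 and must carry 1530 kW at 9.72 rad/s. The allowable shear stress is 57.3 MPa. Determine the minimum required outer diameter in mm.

261 mm

ω = 9.72 rad/s, so T = P/ω = 1530×10³ / 9.720 = 157400 N·m.
For a hollow shaft with d_i/d_o = 0.678: τ_max = 16T/(π d_o³ (1−k⁴)), so d_o = [16T/(π τ_allow (1−k⁴))]^(1/3) = [16·157400/(π·5.73×10^7·0.7887)]^(1/3) = 0.2608 m.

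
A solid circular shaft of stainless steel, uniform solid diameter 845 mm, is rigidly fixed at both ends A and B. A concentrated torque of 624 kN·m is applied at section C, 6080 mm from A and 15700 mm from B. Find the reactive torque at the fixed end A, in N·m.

With uniform GJ and both ends fixed, compatibility θ_AC = θ_CB gives T_A·a = T_B·b, together with T_A + T_B = T₀.
T_A = T₀·b/(a+b) = 624000·15700/21780 = 449800 N·m; T_B = 174200 N·m.

450000 N·m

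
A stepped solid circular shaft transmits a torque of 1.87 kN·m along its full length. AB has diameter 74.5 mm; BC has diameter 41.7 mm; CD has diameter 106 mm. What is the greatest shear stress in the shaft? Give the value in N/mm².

131 N/mm²

Under the same torque, τ_max = 16T/(πd³) is largest where d is smallest — segment BC (d = 41.7 mm).
τ_max = 16·1870/(π·(0.0417)³) = 1.313×10^8 Pa.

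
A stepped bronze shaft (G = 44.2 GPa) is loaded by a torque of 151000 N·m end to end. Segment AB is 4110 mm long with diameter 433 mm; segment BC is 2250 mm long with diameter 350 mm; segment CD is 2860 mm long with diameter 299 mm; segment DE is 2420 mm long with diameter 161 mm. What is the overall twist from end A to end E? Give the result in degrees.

8.43°

J_AB = π(0.433)⁴/32 = 3.45×10^-3 m⁴; J_BC = π(0.350)⁴/32 = 1.47×10^-3 m⁴; J_CD = π(0.299)⁴/32 = 7.85×10^-4 m⁴; J_DE = π(0.161)⁴/32 = 6.60×10^-5 m⁴.
θ = (T/G)·Σ L_i/J_i = (151000/44.2×10⁹)·(4.11/3.45×10^-3 + 2.25/1.47×10^-3 + 2.86/7.85×10^-4 + 2.42/6.60×10^-5) = 0.1471 rad.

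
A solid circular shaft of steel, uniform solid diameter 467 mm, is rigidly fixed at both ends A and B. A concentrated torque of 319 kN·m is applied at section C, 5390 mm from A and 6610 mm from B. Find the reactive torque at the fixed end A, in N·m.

176000 N·m

With uniform GJ and both ends fixed, compatibility θ_AC = θ_CB gives T_A·a = T_B·b, together with T_A + T_B = T₀.
T_A = T₀·b/(a+b) = 319000·6610/12000 = 175700 N·m; T_B = 143300 N·m.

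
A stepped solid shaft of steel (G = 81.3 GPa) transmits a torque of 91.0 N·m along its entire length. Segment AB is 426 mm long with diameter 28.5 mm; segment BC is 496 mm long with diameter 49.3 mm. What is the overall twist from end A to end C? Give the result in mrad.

J_AB = π(0.0285)⁴/32 = 6.48×10^-8 m⁴; J_BC = π(0.0493)⁴/32 = 5.80×10^-7 m⁴.
θ = (T/G)·Σ L_i/J_i = (91.00/81.3×10⁹)·(0.426/6.48×10^-8 + 0.496/5.80×10^-7) = 8.319×10^-3 rad.

8.32 mrad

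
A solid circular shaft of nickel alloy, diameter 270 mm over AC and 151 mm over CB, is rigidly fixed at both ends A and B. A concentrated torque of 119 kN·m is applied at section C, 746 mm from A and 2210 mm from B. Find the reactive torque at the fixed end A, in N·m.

115000 N·m

Compatibility: T_A·a/J_AC = T_B·b/J_CB with T_A + T_B = T₀.
J_AC = 5.22×10^-4 m⁴, J_CB = 5.10×10^-5 m⁴, so T_A = T₀·(J_AC/a)/((J_AC/a)+(J_CB/b)) = 115200 N·m, T_B = 3804 N·m.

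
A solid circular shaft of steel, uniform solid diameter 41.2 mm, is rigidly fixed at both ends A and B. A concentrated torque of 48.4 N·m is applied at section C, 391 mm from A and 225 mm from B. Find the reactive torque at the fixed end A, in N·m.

17.7 N·m

With uniform GJ and both ends fixed, compatibility θ_AC = θ_CB gives T_A·a = T_B·b, together with T_A + T_B = T₀.
T_A = T₀·b/(a+b) = 48.40·225/616.0 = 17.68 N·m; T_B = 30.72 N·m.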